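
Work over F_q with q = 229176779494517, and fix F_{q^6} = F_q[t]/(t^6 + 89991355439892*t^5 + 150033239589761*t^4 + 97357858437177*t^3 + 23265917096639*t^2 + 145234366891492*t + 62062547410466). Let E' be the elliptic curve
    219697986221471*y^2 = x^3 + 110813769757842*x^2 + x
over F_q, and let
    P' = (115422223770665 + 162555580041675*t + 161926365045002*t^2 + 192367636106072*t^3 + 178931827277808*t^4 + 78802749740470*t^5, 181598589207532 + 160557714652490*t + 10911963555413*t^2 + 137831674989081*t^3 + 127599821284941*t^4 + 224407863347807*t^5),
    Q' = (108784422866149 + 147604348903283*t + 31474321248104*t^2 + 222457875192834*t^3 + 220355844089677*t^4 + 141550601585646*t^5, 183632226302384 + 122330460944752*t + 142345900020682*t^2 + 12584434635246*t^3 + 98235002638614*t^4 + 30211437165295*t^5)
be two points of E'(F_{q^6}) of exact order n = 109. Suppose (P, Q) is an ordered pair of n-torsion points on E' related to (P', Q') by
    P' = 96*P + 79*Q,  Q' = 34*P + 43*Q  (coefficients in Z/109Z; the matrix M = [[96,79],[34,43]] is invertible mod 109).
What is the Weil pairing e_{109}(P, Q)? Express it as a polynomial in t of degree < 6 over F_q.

228767028121432 + 216893844519966*t + 202157187452397*t^2 + 100479263407423*t^3 + 188795138947631*t^4 + 84221527190295*t^5

Under M = [[96,79],[34,43]] in GL_2(Z/109), e_{109}(P',Q') = e_{109}(P,Q)^(96*43-79*34 mod 109).
det(M) mod 109 = 25; its inverse in (Z/109)^* is 48 (check: 25*48 mod 109 = 1).
(x,y)|->(107139967882983x+182595026434800,107139967882983y) sends E' to y^2=x^3+25960182224656*x+210957567642124.
Build f_{109,P'} and f_{109,Q'} via the 7-bit ladder of 109=1101101_2; evaluate at shifted divisors; quotient in F_{229176779494517^6}.
f_P(D_Q)/f_Q(D_P) = 227657094011043 + 140124354953031*t + 148554038147092*t^2 + 79933210588403*t^3 + 142339726021463*t^4 + 60423848994881*t^5.
Raise to 48: e(P,Q) = 228767028121432 + 216893844519966*t + 202157187452397*t^2 + 100479263407423*t^3 + 188795138947631*t^4 + 84221527190295*t^5 in mu_{109}.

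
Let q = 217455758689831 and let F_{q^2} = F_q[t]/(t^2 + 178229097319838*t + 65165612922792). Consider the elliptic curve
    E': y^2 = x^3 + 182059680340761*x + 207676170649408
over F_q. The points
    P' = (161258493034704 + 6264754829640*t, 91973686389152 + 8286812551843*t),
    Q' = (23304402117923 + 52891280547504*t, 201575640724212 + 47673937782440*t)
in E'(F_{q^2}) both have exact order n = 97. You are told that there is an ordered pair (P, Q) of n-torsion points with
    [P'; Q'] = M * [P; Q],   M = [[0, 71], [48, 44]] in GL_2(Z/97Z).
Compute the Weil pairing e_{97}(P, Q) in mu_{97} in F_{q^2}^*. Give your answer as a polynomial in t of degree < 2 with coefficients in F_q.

118604897744151 + 121728351140232*t

e_{97}(aP+bQ,cP+dQ) = e_{97}(P,Q)^(ad-bc); with (a,b,c,d)=(0,71,48,44) this gives the det-97 law.
Inverting 84 mod 97: 82. Thus e_{97}(P,Q) = e(P',Q')^{82}.
Double-and-add over 1100001: 7-1 doublings, 3-1 additions; each step l_{T,T}/v_{2T} or l_{T,P'}/v at Q'+S for random S.
e_{97}(P',Q') = 38241925894505 + 125212517324521*t.
e_{97}(P,Q) = (38241925894505 + 125212517324521*t)^{82} = 118604897744151 + 121728351140232*t.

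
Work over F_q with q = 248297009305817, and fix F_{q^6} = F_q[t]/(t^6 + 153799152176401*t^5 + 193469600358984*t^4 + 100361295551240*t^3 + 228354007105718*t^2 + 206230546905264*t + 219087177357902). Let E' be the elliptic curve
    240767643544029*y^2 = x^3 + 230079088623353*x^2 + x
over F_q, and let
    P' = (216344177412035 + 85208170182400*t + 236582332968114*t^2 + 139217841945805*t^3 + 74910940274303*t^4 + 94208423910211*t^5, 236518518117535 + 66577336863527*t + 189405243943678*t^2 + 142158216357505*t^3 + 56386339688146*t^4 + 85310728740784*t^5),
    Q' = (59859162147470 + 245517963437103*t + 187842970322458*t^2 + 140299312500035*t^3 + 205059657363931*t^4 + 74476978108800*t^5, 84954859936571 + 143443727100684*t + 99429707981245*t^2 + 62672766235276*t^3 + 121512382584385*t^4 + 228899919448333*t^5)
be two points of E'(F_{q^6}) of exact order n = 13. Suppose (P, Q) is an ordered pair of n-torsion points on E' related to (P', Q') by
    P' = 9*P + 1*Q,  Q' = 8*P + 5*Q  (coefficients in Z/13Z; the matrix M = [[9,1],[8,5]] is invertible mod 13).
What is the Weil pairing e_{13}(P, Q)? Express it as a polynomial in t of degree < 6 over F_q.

The 13-Weil pairing on E[13] over F_{248297009305817} is alternating-bilinear: e_{13}(P',Q') = e_{13}(P,Q)^det(M).
Hence e(P,Q) = e(P',Q')^{6} where 6 = 11^{-1} mod 13.
Undo Montgomery via alpha=29070954895163, beta=111274704698374: (a',b')=(145448260664537,0) over F_{248297009305817}.
Run Miller on y^2=x^3+145448260664537*x over F_{248297009305817}: ladder 1101 (4 bits); e = f_P(D_Q)/f_Q(D_P).
Miller gives e_{13}(P',Q') = 2959513240917 + 50399443753934*t + 3838044420028*t^2 + 17687648639066*t^3 + 225892778551020*t^4 + 227493363473948*t^5 in F_{248297009305817^6}.
Finally e_{13}(P,Q) = 21855366169958 + 13987026316637*t + 111110457805105*t^2 + 169275312148834*t^3 + 41778396038463*t^4 + 100151139001808*t^5.

21855366169958 + 13987026316637*t + 111110457805105*t^2 + 169275312148834*t^3 + 41778396038463*t^4 + 100151139001808*t^5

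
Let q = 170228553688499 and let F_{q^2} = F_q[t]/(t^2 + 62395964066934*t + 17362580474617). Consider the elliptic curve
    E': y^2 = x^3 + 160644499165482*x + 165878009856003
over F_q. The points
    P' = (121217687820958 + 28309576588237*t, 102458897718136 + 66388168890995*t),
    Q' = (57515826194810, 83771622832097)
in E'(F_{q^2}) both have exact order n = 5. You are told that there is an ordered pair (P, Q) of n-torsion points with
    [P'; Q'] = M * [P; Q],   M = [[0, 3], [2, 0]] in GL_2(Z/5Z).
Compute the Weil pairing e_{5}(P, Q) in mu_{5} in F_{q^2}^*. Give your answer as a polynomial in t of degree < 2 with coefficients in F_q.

Alternating bilinearity on E[5] (values in mu_{5} in F_{170228553688499^2}) gives e(P',Q') = e(P,Q)^det(M).
Inverting 4 mod 5: 4. Thus e_{5}(P,Q) = e(P',Q')^{4}.
3-bit Miller (101) on E'/F_{170228553688499} with a'=160644499165482, b'=165878009856003: accumulate tangent/chord ratios at Q'+S and P'+S'.
e_{5}(P',Q') = 136565279007312 + 119030396109177*t.
e_{5}(P,Q) = (136565279007312 + 119030396109177*t)^{4} = 55394698913468 + 51198157579322*t.

55394698913468 + 51198157579322*t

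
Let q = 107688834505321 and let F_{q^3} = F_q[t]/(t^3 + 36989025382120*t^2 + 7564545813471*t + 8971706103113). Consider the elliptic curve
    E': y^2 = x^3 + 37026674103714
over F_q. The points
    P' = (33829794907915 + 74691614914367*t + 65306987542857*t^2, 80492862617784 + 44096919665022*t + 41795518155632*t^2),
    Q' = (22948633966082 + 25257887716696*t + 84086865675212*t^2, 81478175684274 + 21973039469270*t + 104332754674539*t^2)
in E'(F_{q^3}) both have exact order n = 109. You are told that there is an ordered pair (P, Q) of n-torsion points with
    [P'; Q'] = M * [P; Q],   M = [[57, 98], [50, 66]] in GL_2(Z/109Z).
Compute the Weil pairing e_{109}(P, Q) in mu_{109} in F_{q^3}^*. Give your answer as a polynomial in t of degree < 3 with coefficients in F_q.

103696542825283 + 15413625979358*t + 32537325334595*t^2

The 109-Weil pairing on E[109] over F_{107688834505321} is alternating-bilinear: e_{109}(P',Q') = e_{109}(P,Q)^det(M).
det M = 57*66 - 98*50 = -1138 = 61 (mod 109); 61^{-1} = 84 (mod 109).
n = 109 = (1101101)_2 (7 bits, wt 5); accumulate f_{109,P'}(Q'+S)/f_{109,P'}(S) along the 6-step ladder.
Result: e(P',Q') = 76460504893579 + 80314156909898*t + 82385800123320*t^2.
Raise to 84: e(P,Q) = 103696542825283 + 15413625979358*t + 32537325334595*t^2 in mu_{109}.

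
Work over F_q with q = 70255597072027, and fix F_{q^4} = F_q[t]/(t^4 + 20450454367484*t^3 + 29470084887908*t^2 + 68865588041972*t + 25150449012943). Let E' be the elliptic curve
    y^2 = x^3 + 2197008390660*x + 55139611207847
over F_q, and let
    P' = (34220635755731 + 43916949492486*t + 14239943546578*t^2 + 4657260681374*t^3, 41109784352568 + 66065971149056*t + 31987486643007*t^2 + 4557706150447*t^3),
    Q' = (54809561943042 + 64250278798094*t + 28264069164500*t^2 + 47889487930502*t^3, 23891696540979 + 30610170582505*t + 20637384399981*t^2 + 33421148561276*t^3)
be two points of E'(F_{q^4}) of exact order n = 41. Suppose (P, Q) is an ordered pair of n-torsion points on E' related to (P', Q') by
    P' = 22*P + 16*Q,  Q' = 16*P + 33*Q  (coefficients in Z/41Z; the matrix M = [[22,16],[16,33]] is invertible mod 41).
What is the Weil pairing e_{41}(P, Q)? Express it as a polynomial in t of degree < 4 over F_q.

33089812895694 + 15785903751864*t + 2972096683361*t^2 + 8536548640374*t^3

e_{41}(aP+bQ,cP+dQ) = e_{41}(P,Q)^(ad-bc); with (a,b,c,d)=(22,16,16,33) this gives the det-41 law.
So e_{41}(P,Q) = e_{41}(P',Q')^{13}, since 19*13 = 1 mod 41.
6-bit Miller (101001) on E'/F_{70255597072027} with a'=2197008390660, b'=55139611207847: accumulate tangent/chord ratios at Q'+S and P'+S'.
The quotient is 65880401536944 + 14437557127136*t + 22360927531646*t^2 + 24723714812067*t^3.
Raise to 13: e(P,Q) = 33089812895694 + 15785903751864*t + 2972096683361*t^2 + 8536548640374*t^3 in mu_{41}.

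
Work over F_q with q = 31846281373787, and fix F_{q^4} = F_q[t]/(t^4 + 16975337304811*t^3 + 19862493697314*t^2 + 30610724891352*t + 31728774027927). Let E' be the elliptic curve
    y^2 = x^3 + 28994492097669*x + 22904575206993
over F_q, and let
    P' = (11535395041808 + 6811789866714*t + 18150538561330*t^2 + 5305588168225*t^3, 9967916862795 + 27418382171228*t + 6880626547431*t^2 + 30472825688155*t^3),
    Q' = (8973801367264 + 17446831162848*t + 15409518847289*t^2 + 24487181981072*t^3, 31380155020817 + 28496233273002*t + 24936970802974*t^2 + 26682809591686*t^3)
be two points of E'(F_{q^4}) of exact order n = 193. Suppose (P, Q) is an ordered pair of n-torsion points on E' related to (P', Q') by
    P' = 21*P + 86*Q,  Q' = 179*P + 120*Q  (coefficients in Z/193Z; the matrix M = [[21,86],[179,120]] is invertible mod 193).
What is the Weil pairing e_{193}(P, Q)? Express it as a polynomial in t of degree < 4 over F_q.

The 193-Weil pairing on E[193] over F_{31846281373787} is alternating-bilinear: e_{193}(P',Q') = e_{193}(P,Q)^det(M).
det M = 21*120 - 86*179 = -12874 = 57 (mod 193); 57^{-1} = 149 (mod 193).
8-bit Miller (11000001) on E'/F_{31846281373787} with a'=28994492097669, b'=22904575206993: accumulate tangent/chord ratios at Q'+S and P'+S'.
The quotient is 18949378562319 + 10587437318758*t + 16996033578621*t^2 + 19188468579827*t^3.
Hence e(P,Q) = 13598547589820 + 30390252784245*t + 28070777017623*t^2 + 841904694796*t^3 in F_{31846281373787^4}^*.

13598547589820 + 30390252784245*t + 28070777017623*t^2 + 841904694796*t^3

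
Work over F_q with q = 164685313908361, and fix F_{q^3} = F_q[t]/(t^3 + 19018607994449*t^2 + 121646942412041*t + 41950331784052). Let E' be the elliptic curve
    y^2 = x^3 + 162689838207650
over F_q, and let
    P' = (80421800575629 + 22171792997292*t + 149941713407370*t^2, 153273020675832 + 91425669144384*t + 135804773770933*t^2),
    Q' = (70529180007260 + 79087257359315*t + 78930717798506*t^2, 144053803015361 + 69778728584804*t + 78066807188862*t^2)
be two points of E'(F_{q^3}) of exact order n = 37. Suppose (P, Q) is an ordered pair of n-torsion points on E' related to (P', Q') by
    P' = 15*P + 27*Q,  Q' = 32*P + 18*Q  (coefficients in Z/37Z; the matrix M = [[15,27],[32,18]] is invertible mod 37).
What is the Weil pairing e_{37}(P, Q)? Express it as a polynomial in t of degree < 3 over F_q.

Under M = [[15,27],[32,18]] in GL_2(Z/37), e_{37}(P',Q') = e_{37}(P,Q)^(15*18-27*32 mod 37).
So e_{37}(P,Q) = e_{37}(P',Q')^{18}, since 35*18 = 1 mod 37.
n = 37 = (100101)_2 (6 bits, wt 3); accumulate f_{37,P'}(Q'+S)/f_{37,P'}(S) along the 5-step ladder.
So e_{37}(P',Q') = 21956269922688 + 110656710761189*t + 133857617299626*t^2.
Finally e_{37}(P,Q) = 49505840358330 + 30519294433703*t + 29247080860498*t^2.

49505840358330 + 30519294433703*t + 29247080860498*t^2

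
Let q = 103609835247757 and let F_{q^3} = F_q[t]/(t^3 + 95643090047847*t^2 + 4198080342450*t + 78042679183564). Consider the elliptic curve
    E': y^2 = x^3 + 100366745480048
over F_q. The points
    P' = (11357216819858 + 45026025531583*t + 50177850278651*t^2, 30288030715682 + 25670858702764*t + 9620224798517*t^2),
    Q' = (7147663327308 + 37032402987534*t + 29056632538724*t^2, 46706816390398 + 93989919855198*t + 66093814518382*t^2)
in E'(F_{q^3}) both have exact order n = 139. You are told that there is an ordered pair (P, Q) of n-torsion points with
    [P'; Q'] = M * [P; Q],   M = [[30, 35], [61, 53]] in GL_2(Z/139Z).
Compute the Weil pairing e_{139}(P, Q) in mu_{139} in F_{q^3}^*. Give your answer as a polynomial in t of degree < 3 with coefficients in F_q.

43160614756927 + 79660749030798*t + 51963616279446*t^2

The 139-Weil pairing on E[139] over F_{103609835247757} is alternating-bilinear: e_{139}(P',Q') = e_{139}(P,Q)^det(M).
det(M) mod 139 = 11; its inverse in (Z/139)^* is 38 (check: 11*38 mod 139 = 1).
Double-and-add over 10001011: 8-1 doublings, 4-1 additions; each step l_{T,T}/v_{2T} or l_{T,P'}/v at Q'+S for random S.
Miller gives e_{139}(P',Q') = 36121275373674 + 81310911705779*t + 85942654738753*t^2 in F_{103609835247757^3}.
(36121275373674 + 81310911705779*t + 85942654738753*t^2)^{38} mod (103609835247757,f) = 43160614756927 + 79660749030798*t + 51963616279446*t^2.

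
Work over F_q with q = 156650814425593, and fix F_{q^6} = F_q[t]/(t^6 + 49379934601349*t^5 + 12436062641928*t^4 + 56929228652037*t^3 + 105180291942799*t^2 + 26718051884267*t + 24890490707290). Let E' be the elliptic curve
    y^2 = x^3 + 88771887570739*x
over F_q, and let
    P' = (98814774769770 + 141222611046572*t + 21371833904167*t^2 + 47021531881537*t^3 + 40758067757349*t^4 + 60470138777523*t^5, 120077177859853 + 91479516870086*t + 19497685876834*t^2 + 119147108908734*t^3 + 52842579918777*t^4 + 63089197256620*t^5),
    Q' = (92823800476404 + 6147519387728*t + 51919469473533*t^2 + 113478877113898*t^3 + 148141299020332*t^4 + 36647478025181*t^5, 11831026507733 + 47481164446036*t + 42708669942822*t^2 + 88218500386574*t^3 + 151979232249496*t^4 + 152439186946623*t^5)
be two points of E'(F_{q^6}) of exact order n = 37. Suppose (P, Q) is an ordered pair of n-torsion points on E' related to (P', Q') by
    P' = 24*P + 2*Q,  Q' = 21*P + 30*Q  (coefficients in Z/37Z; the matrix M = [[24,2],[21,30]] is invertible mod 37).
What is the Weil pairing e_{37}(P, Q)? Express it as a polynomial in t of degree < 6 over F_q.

13025537536718 + 87733764272239*t + 28871026093260*t^2 + 390564471138*t^3 + 85479950378367*t^4 + 59548159930399*t^5

e_{37}(aP+bQ,cP+dQ) = e_{37}(P,Q)^(ad-bc); with (a,b,c,d)=(24,2,21,30) this gives the det-37 law.
Hence e(P,Q) = e(P',Q')^{34} where 34 = 12^{-1} mod 37.
Run Miller on y^2=x^3+88771887570739*x over F_{156650814425593}: ladder 100101 (6 bits); e = f_P(D_Q)/f_Q(D_P).
f_P(D_Q)/f_Q(D_P) = 110502359907590 + 106664042248051*t + 132468985270747*t^2 + 60292633168224*t^3 + 46944513260552*t^4 + 52700696082801*t^5.
Hence e(P,Q) = 13025537536718 + 87733764272239*t + 28871026093260*t^2 + 390564471138*t^3 + 85479950378367*t^4 + 59548159930399*t^5 in F_{156650814425593^6}^*.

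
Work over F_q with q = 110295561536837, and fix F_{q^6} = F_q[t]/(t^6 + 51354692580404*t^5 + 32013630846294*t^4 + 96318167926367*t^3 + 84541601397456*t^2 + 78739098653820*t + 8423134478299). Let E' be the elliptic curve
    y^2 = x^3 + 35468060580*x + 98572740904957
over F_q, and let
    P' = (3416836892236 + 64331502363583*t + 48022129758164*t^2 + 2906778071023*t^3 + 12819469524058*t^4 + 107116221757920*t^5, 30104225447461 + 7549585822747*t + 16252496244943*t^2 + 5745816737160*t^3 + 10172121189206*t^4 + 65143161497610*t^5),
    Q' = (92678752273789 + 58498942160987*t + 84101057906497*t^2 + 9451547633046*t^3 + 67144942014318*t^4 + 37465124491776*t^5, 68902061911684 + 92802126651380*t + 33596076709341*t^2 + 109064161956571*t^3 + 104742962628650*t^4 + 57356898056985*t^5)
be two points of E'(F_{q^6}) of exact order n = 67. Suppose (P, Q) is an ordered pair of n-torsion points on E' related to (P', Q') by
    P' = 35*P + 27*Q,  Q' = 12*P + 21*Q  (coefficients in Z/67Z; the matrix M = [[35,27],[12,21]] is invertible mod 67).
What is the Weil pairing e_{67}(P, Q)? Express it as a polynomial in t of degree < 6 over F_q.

51658220861054 + 91154472709016*t + 81444845582487*t^2 + 8341988543998*t^3 + 10012082206610*t^4 + 107995235602122*t^5

e_{67} is bilinear + alternating on E[67], so e_{67}(35*P + 27*Q, 12*P + 21*Q) = e_{67}(P,Q)^(35*21-27*12).
Inverting 9 mod 67: 15. Thus e_{67}(P,Q) = e(P',Q')^{15}.
Run Miller on y^2=x^3+35468060580*x+98572740904957 over F_{110295561536837}: ladder 1000011 (7 bits); e = f_P(D_Q)/f_Q(D_P).
The quotient is 46220543648640 + 16430498814518*t + 85390513219082*t^2 + 40457687688999*t^3 + 41647238544193*t^4 + 17540927974700*t^5.
(46220543648640 + 16430498814518*t + 85390513219082*t^2 + 40457687688999*t^3 + 41647238544193*t^4 + 17540927974700*t^5)^{15} mod (110295561536837,f) = 51658220861054 + 91154472709016*t + 81444845582487*t^2 + 8341988543998*t^3 + 10012082206610*t^4 + 107995235602122*t^5.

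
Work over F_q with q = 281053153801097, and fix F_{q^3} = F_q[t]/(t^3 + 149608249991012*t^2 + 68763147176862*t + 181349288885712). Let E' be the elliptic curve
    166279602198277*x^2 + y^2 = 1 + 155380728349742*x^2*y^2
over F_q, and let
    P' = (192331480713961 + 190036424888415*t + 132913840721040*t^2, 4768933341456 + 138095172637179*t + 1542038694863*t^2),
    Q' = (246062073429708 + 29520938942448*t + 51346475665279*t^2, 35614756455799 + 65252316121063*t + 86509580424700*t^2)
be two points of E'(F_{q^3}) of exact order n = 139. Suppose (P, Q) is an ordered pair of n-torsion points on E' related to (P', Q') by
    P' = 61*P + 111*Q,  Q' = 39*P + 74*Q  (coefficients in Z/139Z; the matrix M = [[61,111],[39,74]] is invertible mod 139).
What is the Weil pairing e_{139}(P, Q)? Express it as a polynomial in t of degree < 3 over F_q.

48599762386703 + 88724593408070*t + 259929774931257*t^2

Under M = [[61,111],[39,74]] in GL_2(Z/139), e_{139}(P',Q') = e_{139}(P,Q)^(61*74-111*39 mod 139).
det M = 61*74 - 111*39 = 185 = 46 (mod 139); 46^{-1} = 136 (mod 139).
Edwards->Montgomery: u=(1+y)/(1-y), v=u/x -> 34209160810965v^2=u^3+173999152652158u^2+u; then x_W=72988006912408u+194136631991885: y^2=x^3+55336894123686*x+209253967192799.
n = 139 = (10001011)_2 (8 bits, wt 4); accumulate f_{139,P'}(Q'+S)/f_{139,P'}(S) along the 7-step ladder.
Result: e(P',Q') = 188478342478676 + 220408439395436*t + 126206249139370*t^2.
Finally e_{139}(P,Q) = 48599762386703 + 88724593408070*t + 259929774931257*t^2.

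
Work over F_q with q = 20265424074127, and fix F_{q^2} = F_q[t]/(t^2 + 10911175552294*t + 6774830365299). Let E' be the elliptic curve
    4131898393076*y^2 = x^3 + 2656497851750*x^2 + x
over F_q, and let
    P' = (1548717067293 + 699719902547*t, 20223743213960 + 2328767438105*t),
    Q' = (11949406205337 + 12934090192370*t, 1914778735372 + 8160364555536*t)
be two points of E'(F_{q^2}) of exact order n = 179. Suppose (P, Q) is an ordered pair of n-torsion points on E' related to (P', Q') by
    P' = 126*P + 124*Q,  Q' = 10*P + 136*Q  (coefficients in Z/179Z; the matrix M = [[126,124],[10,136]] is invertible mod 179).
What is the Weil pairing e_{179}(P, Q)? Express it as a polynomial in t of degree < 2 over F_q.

17110553935365 + 16152741376715*t

Under M = [[126,124],[10,136]] in GL_2(Z/179), e_{179}(P',Q') = e_{179}(P,Q)^(126*136-124*10 mod 179).
Inverting 144 mod 179: 46. Thus e_{179}(P,Q) = e(P',Q')^{46}.
Set x_W=3386753420006*u+11979186916655, y_W=3386753420006*v; then E': y_W^2=x_W^3+19681101996849*x_W+15321550246753.
Double-and-add over 10110011: 8-1 doublings, 5-1 additions; each step l_{T,T}/v_{2T} or l_{T,P'}/v at Q'+S for random S.
e_{179}(P',Q') = 10030850296748 + 7124443137599*t.
Finally e_{179}(P,Q) = 17110553935365 + 16152741376715*t.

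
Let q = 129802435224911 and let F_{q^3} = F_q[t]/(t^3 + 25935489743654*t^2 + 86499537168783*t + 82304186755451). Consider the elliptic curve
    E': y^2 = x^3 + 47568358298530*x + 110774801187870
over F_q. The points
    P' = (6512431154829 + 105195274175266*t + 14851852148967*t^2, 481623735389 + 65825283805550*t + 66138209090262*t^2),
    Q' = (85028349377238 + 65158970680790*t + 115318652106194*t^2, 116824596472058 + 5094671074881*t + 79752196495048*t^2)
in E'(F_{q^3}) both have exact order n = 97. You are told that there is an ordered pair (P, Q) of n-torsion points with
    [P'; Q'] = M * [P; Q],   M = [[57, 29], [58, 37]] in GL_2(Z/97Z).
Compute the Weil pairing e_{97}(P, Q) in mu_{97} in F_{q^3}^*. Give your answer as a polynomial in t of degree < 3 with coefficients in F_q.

Since e_{97}(P,P)=e_{97}(Q,Q)=1 and e_{97}(Q,P)=e_{97}(P,Q)^{-1}, expanding e_{97}(57*P + 29*Q,58*P + 37*Q) leaves e(P,Q)^det(M).
det(M) mod 97 = 39; its inverse in (Z/97)^* is 5 (check: 39*5 mod 97 = 1).
Double-and-add over 1100001: 7-1 doublings, 3-1 additions; each step l_{T,T}/v_{2T} or l_{T,P'}/v at Q'+S for random S.
Result: e(P',Q') = 5598739922856 + 118412286821148*t + 20203863537614*t^2.
Hence e(P,Q) = 42933507097790 + 60535696541916*t + 64149700124347*t^2 in F_{129802435224911^3}^*.

42933507097790 + 60535696541916*t + 64149700124347*t^2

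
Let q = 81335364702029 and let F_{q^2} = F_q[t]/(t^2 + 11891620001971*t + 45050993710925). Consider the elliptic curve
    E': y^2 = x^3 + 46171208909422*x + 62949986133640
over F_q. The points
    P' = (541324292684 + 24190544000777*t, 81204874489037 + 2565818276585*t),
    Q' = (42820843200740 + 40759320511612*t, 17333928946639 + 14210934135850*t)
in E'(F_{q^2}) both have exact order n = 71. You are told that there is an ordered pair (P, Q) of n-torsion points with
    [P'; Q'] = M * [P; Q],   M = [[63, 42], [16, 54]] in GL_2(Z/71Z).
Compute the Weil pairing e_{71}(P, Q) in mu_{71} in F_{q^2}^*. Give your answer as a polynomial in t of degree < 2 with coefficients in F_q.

78153094158005 + 67514345433447*t

Under M = [[63,42],[16,54]] in GL_2(Z/71), e_{71}(P',Q') = e_{71}(P,Q)^(63*54-42*16 mod 71).
63*54 - 42*16 = 2730; reduced mod 71: det = 32, inverse 20.
7-bit Miller (1000111) on E'/F_{81335364702029} with a'=46171208909422, b'=62949986133640: accumulate tangent/chord ratios at Q'+S and P'+S'.
f_P(D_Q)/f_Q(D_P) = 54233334655592 + 30760380830034*t.
Raise to 20: e(P,Q) = 78153094158005 + 67514345433447*t in mu_{71}.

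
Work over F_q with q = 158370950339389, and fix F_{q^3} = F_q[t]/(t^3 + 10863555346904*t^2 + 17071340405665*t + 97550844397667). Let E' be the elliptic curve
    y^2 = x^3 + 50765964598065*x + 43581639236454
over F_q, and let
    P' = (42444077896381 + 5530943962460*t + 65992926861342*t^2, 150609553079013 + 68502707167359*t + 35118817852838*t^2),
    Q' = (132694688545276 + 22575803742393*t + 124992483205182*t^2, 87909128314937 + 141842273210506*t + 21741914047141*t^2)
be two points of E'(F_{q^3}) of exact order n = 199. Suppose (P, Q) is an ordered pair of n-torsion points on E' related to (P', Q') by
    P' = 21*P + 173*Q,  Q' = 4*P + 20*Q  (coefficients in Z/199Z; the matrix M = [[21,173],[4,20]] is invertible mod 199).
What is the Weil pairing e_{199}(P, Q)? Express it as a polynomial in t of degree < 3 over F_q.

22984970146678 + 13288056711387*t + 51391942629180*t^2

The 199-Weil pairing on E[199] over F_{158370950339389} is alternating-bilinear: e_{199}(P',Q') = e_{199}(P,Q)^det(M).
Hence e(P,Q) = e(P',Q')^{169} where 169 = 126^{-1} mod 199.
Build f_{199,P'} and f_{199,Q'} via the 8-bit ladder of 199=11000111_2; evaluate at shifted divisors; quotient in F_{158370950339389^3}.
Miller gives e_{199}(P',Q') = 50458563207147 + 138672322138327*t + 142602075391292*t^2 in F_{158370950339389^3}.
Hence e(P,Q) = 22984970146678 + 13288056711387*t + 51391942629180*t^2 in F_{158370950339389^3}^*.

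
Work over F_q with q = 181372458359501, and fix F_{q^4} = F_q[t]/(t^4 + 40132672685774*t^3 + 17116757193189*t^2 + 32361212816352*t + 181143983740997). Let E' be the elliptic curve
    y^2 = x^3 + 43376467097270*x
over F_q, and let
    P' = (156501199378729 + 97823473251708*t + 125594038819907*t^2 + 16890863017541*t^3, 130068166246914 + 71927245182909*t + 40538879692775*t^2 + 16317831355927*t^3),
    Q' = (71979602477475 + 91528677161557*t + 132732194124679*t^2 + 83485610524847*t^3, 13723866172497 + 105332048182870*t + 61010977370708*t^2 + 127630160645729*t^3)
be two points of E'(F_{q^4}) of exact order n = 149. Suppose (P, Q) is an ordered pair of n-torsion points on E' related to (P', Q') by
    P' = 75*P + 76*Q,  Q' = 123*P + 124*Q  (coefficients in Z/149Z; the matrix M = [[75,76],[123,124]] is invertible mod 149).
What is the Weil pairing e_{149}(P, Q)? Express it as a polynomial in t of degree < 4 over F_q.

e_{149}(aP+bQ,cP+dQ) = e_{149}(P,Q)^(ad-bc); with (a,b,c,d)=(75,76,123,124) this gives the det-149 law.
So e_{149}(P,Q) = e_{149}(P',Q')^{90}, since 101*90 = 1 mod 149.
Build f_{149,P'} and f_{149,Q'} via the 8-bit ladder of 149=10010101_2; evaluate at shifted divisors; quotient in F_{181372458359501^4}.
Miller gives e_{149}(P',Q') = 114333275200069 + 143648226603317*t + 159462067864192*t^2 + 175239644135904*t^3 in F_{181372458359501^4}.
(114333275200069 + 143648226603317*t + 159462067864192*t^2 + 175239644135904*t^3)^{90} mod (181372458359501,f) = 111977947805330 + 11440293651834*t + 14421079472632*t^2 + 6713730917628*t^3.

111977947805330 + 11440293651834*t + 14421079472632*t^2 + 6713730917628*t^3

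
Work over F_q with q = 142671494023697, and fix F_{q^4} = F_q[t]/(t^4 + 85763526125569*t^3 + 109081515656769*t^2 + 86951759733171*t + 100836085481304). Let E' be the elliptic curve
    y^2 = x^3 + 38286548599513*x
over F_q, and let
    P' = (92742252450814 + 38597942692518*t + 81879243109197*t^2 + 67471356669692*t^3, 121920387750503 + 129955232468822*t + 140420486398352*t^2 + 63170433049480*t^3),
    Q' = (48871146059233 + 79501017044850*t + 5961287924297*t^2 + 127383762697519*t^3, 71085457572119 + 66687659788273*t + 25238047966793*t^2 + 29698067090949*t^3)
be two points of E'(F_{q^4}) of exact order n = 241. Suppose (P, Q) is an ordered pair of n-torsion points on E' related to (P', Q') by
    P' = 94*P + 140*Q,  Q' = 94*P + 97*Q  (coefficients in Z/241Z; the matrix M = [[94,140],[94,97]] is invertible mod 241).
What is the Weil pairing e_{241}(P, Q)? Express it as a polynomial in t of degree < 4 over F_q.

Since e_{241}(P,P)=e_{241}(Q,Q)=1 and e_{241}(Q,P)=e_{241}(P,Q)^{-1}, expanding e_{241}(94*P + 140*Q,94*P + 97*Q) leaves e(P,Q)^det(M).
Inverting 55 mod 241: 149. Thus e_{241}(P,Q) = e(P',Q')^{149}.
Run Miller on y^2=x^3+38286548599513*x over F_{142671494023697}: ladder 11110001 (8 bits); e = f_P(D_Q)/f_Q(D_P).
e_{241}(P',Q') = 67917729546364 + 129460351691120*t + 62929609531739*t^2 + 120370082788110*t^3.
Finally e_{241}(P,Q) = 119273011974007 + 119463230173588*t + 16146765062002*t^2 + 19298844504287*t^3.

119273011974007 + 119463230173588*t + 16146765062002*t^2 + 19298844504287*t^3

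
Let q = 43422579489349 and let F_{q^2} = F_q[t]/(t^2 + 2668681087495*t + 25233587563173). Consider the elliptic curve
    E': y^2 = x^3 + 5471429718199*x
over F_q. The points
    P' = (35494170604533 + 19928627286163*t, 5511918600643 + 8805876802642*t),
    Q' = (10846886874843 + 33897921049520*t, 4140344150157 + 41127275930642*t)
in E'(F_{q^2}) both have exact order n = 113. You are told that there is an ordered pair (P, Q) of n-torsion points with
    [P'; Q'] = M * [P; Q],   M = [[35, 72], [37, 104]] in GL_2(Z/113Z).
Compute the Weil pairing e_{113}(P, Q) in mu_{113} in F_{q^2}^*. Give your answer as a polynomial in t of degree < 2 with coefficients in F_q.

Since e_{113}(P,P)=e_{113}(Q,Q)=1 and e_{113}(Q,P)=e_{113}(P,Q)^{-1}, expanding e_{113}(35*P + 72*Q,37*P + 104*Q) leaves e(P,Q)^det(M).
Inverting 72 mod 113: 11. Thus e_{113}(P,Q) = e(P',Q')^{11}.
Double-and-add over 1110001: 7-1 doublings, 4-1 additions; each step l_{T,T}/v_{2T} or l_{T,P'}/v at Q'+S for random S.
So e_{113}(P',Q') = 18019713145873 + 11144750033862*t.
Hence e(P,Q) = 23253752410260 + 33246603058731*t in F_{43422579489349^2}^*.

23253752410260 + 33246603058731*t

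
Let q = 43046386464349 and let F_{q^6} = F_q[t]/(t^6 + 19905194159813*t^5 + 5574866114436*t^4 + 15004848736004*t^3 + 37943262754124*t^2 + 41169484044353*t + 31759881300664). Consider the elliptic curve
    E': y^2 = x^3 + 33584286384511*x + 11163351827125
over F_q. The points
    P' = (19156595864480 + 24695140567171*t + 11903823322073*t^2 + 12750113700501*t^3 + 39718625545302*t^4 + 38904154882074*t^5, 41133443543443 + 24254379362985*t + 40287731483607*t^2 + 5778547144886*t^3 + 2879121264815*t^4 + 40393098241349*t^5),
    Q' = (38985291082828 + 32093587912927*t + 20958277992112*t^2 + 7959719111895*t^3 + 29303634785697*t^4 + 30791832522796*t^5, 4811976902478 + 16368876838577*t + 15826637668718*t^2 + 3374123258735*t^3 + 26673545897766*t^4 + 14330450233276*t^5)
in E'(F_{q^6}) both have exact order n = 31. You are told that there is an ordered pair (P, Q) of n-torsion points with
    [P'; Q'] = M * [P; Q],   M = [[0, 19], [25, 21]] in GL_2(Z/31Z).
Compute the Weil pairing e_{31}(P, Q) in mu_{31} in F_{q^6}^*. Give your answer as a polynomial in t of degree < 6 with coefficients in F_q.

24384839254170 + 32330902190032*t + 20966573093566*t^2 + 38521079130242*t^3 + 26148950670894*t^4 + 14082610611439*t^5

e_{31}(aP+bQ,cP+dQ) = e_{31}(P,Q)^(ad-bc); with (a,b,c,d)=(0,19,25,21) this gives the det-31 law.
det(M) mod 31 = 21; its inverse in (Z/31)^* is 3 (check: 21*3 mod 31 = 1).
Double-and-add over 11111: 5-1 doublings, 5-1 additions; each step l_{T,T}/v_{2T} or l_{T,P'}/v at Q'+S for random S.
So e_{31}(P',Q') = 2840644851269 + 23918823681760*t + 33067741749261*t^2 + 33023230620314*t^3 + 2551955269506*t^4 + 29130089090543*t^5.
Finally e_{31}(P,Q) = 24384839254170 + 32330902190032*t + 20966573093566*t^2 + 38521079130242*t^3 + 26148950670894*t^4 + 14082610611439*t^5.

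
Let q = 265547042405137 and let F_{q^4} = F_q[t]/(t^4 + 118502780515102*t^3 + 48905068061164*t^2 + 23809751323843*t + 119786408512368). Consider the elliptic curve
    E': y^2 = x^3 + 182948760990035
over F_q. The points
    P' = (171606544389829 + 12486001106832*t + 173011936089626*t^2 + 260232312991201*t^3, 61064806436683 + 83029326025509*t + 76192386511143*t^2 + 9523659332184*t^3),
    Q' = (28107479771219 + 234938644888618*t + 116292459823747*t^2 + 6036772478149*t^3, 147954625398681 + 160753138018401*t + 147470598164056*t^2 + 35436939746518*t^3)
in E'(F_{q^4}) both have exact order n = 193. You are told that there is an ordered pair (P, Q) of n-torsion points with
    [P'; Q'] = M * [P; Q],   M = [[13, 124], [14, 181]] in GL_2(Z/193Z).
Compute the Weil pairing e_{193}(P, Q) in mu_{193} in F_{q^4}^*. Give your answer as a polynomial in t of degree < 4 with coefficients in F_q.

The 193-Weil pairing on E[193] over F_{265547042405137} is alternating-bilinear: e_{193}(P',Q') = e_{193}(P,Q)^det(M).
13*181 - 124*14 = 617; reduced mod 193: det = 38, inverse 127.
Run Miller on y^2=x^3+182948760990035 over F_{265547042405137}: ladder 11000001 (8 bits); e = f_P(D_Q)/f_Q(D_P).
f_P(D_Q)/f_Q(D_P) = 55263014941629 + 168466285074399*t + 88636029332871*t^2 + 83525662969139*t^3.
Thus e_{193}(P,Q) = 127876893709620 + 215949830639084*t + 250336686765662*t^2 + 155343180701504*t^3.

127876893709620 + 215949830639084*t + 250336686765662*t^2 + 155343180701504*t^3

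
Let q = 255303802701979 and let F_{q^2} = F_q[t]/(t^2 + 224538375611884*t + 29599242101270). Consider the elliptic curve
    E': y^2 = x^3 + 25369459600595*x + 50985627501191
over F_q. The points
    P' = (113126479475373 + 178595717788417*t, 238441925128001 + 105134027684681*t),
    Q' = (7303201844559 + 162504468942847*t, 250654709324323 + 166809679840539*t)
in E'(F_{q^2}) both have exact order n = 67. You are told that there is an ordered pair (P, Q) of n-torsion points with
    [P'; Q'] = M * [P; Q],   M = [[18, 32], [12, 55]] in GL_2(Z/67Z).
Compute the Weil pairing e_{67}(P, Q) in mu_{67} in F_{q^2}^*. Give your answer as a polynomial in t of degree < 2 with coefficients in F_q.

Since e_{67}(P,P)=e_{67}(Q,Q)=1 and e_{67}(Q,P)=e_{67}(P,Q)^{-1}, expanding e_{67}(18*P + 32*Q,12*P + 55*Q) leaves e(P,Q)^det(M).
Inverting 3 mod 67: 45. Thus e_{67}(P,Q) = e(P',Q')^{45}.
Run Miller on y^2=x^3+25369459600595*x+50985627501191 over F_{255303802701979}: ladder 1000011 (7 bits); e = f_P(D_Q)/f_Q(D_P).
f_P(D_Q)/f_Q(D_P) = 235912006723995 + 28930865291524*t.
e_{67}(P,Q) = (235912006723995 + 28930865291524*t)^{45} = 195564170168698 + 66856514508572*t.

195564170168698 + 66856514508572*t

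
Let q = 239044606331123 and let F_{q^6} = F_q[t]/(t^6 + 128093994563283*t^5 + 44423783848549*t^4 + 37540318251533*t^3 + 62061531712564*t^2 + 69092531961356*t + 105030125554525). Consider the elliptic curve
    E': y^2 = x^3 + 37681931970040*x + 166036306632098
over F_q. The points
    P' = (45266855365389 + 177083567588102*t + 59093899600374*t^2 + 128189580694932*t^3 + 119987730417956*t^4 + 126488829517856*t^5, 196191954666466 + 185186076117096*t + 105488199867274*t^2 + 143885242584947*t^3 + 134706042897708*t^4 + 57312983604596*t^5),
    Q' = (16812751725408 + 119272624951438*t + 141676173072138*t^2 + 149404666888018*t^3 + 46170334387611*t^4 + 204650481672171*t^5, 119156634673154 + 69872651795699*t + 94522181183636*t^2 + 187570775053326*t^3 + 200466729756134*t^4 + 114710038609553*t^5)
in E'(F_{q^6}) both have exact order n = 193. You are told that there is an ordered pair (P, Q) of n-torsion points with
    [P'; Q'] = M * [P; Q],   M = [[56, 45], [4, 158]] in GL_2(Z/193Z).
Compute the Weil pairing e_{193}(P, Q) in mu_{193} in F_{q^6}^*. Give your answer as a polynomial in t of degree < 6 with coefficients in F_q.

46819162562626 + 95457008446496*t + 177332073056053*t^2 + 94675659990290*t^3 + 69702458727324*t^4 + 94330703364692*t^5

e_{193} is bilinear + alternating on E[193], so e_{193}(56*P + 45*Q, 4*P + 158*Q) = e_{193}(P,Q)^(56*158-45*4).
det M = 56*158 - 45*4 = 8668 = 176 (mod 193); 176^{-1} = 34 (mod 193).
Miller loop for e_{193} over F_{239044606331123^6}: bits of 193 = 11000001; 7 double steps + 2 add steps, l/v at each.
The quotient is 35726204788231 + 37690040719022*t + 196314004287324*t^2 + 90872261141354*t^3 + 82279531008777*t^4 + 109247548848545*t^5.
Raise to 34: e(P,Q) = 46819162562626 + 95457008446496*t + 177332073056053*t^2 + 94675659990290*t^3 + 69702458727324*t^4 + 94330703364692*t^5 in mu_{193}.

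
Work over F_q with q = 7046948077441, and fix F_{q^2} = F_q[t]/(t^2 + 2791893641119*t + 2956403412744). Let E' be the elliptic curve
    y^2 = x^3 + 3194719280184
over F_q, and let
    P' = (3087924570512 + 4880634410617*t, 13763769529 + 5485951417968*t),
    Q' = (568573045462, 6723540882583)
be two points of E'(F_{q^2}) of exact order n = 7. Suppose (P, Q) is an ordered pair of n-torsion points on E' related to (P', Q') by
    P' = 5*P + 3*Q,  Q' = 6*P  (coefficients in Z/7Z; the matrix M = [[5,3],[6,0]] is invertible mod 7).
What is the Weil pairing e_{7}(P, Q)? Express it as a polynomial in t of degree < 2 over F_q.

4546023226405 + 3014362743979*t

Alternating bilinearity on E[7] (values in mu_{7} in F_{7046948077441^2}) gives e(P',Q') = e(P,Q)^det(M).
det M = 5*0 - 3*6 = -18 = 3 (mod 7); 3^{-1} = 5 (mod 7).
Build f_{7,P'} and f_{7,Q'} via the 3-bit ladder of 7=111_2; evaluate at shifted divisors; quotient in F_{7046948077441^2}.
e_{7}(P',Q') = 3545020036719 + 1313292695299*t.
Finally e_{7}(P,Q) = 4546023226405 + 3014362743979*t.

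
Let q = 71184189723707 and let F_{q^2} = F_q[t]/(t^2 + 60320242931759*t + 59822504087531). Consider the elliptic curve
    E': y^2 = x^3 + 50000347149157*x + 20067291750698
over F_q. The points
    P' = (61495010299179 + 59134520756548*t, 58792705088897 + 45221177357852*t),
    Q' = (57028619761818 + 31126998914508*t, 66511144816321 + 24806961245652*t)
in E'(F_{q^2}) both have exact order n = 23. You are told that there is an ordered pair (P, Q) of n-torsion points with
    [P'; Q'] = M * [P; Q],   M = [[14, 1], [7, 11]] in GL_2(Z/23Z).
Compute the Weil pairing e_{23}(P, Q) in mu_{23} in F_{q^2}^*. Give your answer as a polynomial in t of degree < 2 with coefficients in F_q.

56604077655273 + 43461177495942*t

e_{23}(aP+bQ,cP+dQ) = e_{23}(P,Q)^(ad-bc); with (a,b,c,d)=(14,1,7,11) this gives the det-23 law.
So e_{23}(P,Q) = e_{23}(P',Q')^{18}, since 9*18 = 1 mod 23.
Double-and-add over 10111: 5-1 doublings, 4-1 additions; each step l_{T,T}/v_{2T} or l_{T,P'}/v at Q'+S for random S.
f_P(D_Q)/f_Q(D_P) = 60187689654918 + 54043515218455*t.
Hence e(P,Q) = 56604077655273 + 43461177495942*t in F_{71184189723707^2}^*.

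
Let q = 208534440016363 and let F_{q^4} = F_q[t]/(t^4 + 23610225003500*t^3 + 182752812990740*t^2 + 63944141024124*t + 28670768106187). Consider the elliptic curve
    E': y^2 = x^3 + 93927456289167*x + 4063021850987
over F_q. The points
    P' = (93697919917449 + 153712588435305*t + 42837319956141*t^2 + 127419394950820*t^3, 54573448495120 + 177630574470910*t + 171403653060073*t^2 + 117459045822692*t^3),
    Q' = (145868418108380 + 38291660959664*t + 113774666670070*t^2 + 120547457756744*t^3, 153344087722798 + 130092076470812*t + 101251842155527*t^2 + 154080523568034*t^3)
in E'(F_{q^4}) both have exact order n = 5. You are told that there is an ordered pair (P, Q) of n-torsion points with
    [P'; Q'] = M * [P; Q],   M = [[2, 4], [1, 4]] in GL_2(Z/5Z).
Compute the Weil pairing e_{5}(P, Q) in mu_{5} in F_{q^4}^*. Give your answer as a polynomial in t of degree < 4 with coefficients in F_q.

72835716400794 + 124808879593820*t + 161382124458668*t^2 + 56953637680760*t^3

Under M = [[2,4],[1,4]] in GL_2(Z/5), e_{5}(P',Q') = e_{5}(P,Q)^(2*4-4*1 mod 5).
Inverting 4 mod 5: 4. Thus e_{5}(P,Q) = e(P',Q')^{4}.
Miller loop for e_{5} over F_{208534440016363^4}: bits of 5 = 101; 2 double steps + 1 add steps, l/v at each.
The quotient is 198447333955397 + 134227846316576*t + 13347019472216*t^2 + 139378404036692*t^3.
e_{5}(P,Q) = (198447333955397 + 134227846316576*t + 13347019472216*t^2 + 139378404036692*t^3)^{4} = 72835716400794 + 124808879593820*t + 161382124458668*t^2 + 56953637680760*t^3.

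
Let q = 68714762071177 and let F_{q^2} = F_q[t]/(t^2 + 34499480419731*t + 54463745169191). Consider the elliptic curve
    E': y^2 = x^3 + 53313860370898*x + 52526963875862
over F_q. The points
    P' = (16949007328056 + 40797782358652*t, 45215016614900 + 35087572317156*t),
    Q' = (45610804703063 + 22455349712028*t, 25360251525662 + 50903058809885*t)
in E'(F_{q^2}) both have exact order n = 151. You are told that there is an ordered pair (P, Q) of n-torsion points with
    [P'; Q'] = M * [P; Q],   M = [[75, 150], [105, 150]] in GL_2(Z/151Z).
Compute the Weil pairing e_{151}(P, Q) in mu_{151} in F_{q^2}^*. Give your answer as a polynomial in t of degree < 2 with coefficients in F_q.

4467748897525 + 39813392559439*t

e_{151}(aP+bQ,cP+dQ) = e_{151}(P,Q)^(ad-bc); with (a,b,c,d)=(75,150,105,150) this gives the det-151 law.
Hence e(P,Q) = e(P',Q')^{146} where 146 = 30^{-1} mod 151.
Run Miller on y^2=x^3+53313860370898*x+52526963875862 over F_{68714762071177}: ladder 10010111 (8 bits); e = f_P(D_Q)/f_Q(D_P).
The quotient is 30766718747537 + 3308350227310*t.
Finally e_{151}(P,Q) = 4467748897525 + 39813392559439*t.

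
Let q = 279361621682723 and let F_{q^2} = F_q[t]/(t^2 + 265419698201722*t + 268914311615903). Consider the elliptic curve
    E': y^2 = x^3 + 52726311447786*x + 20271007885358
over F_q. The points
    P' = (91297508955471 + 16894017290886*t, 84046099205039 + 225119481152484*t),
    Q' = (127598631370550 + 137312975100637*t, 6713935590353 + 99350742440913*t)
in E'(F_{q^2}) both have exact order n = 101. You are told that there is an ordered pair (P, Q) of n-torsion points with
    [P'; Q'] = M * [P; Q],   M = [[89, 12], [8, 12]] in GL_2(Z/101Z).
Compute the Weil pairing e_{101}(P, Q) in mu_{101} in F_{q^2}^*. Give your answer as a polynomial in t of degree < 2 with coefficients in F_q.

e_{101}(aP+bQ,cP+dQ) = e_{101}(P,Q)^(ad-bc); with (a,b,c,d)=(89,12,8,12) this gives the det-101 law.
89*12 - 12*8 = 972; reduced mod 101: det = 63, inverse 93.
n = 101 = (1100101)_2 (7 bits, wt 4); accumulate f_{101,P'}(Q'+S)/f_{101,P'}(S) along the 6-step ladder.
Miller gives e_{101}(P',Q') = 159695339599689 + 193673549196302*t in F_{279361621682723^2}.
Hence e(P,Q) = 260725442127718 + 60599992842307*t in F_{279361621682723^2}^*.

260725442127718 + 60599992842307*t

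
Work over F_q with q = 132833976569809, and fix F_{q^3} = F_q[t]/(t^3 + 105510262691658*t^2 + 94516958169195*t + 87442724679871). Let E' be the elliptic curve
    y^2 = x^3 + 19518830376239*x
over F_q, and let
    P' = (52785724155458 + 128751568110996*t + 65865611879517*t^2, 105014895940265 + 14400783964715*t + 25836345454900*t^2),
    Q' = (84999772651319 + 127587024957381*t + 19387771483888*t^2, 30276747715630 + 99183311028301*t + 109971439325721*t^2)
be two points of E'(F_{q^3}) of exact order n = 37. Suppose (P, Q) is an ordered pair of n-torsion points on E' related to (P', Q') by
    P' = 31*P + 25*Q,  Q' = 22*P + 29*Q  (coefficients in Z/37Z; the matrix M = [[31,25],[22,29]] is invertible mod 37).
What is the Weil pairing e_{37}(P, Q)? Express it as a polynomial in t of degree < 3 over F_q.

78387589763101 + 59477978499430*t + 19383669218344*t^2

Alternating bilinearity on E[37] (values in mu_{37} in F_{132833976569809^3}) gives e(P',Q') = e(P,Q)^det(M).
So e_{37}(P,Q) = e_{37}(P',Q')^{7}, since 16*7 = 1 mod 37.
6-bit Miller (100101) on E'/F_{132833976569809} with a'=19518830376239, b'=0: accumulate tangent/chord ratios at Q'+S and P'+S'.
So e_{37}(P',Q') = 116097741082117 + 127393306926602*t + 82041723074813*t^2.
e_{37}(P,Q) = (116097741082117 + 127393306926602*t + 82041723074813*t^2)^{7} = 78387589763101 + 59477978499430*t + 19383669218344*t^2.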